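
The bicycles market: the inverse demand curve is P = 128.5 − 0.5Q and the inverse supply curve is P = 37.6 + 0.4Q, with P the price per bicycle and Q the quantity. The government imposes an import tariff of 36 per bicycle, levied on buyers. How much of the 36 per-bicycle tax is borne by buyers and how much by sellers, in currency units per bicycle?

Rewrite in direct form: Qd = 257 − 2P and Qs = 2.5P − 94.
Before the tax: set 257 − 2P = 2.5P − 94 → P* = 78, Q* = 101.
With the tax collected from buyers, demand (in seller-price terms) shifts: Qd = 257 − 2(P + 36).
New equilibrium: buyers pay 98, sellers receive 62, Q = 61. (Wedge: Pb − Ps = 36.)
Burden on buyers: 20; on sellers: 16. (They sum to 36.)

Buyers bear 20 per bicycle; sellers bear 16 per bicycle.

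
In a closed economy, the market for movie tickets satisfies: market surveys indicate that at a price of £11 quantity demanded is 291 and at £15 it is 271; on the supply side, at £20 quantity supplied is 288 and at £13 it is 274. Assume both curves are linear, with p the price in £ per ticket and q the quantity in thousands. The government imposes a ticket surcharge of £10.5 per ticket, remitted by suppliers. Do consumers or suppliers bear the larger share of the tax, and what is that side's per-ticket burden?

Demand slope: (271 − 291)/(15 − 11) = -5, so qd = 346 − 5p.
Supply slope: (274 − 288)/(13 − 20) = 2, so qs = 2p + 248.
Before the tax: set 346 − 5p = 2p + 248 → p* = £14, q* = 276.
With the tax collected from suppliers, supply shifts: qs = 2(p − 10.5) + 248.
Solving gives q = 261 with consumers paying £17 and suppliers receiving £6.5 (the £10.5 wedge).
Per-ticket burden: consumers £3, suppliers £7.5.
Suppliers take the larger share because supply is less price-elastic here (demand slope 5 vs supply slope 2).

Suppliers bear the larger share: £7.5 per ticket.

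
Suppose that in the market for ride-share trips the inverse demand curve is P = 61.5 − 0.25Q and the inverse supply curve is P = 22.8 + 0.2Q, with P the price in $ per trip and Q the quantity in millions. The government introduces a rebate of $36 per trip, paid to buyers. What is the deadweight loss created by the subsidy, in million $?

Deadweight loss = $1440 million.

Rewrite in direct form: Qd = 246 − 4P and Qs = 5P − 114.
Without the subsidy, 246 − 4P = 5P − 114 gives 9P = 360, so P* = $40 and Q* = 86.
With a per-unit subsidy paid to buyers, each effectively pays P − 36, so demand becomes Qd = 246 − 4(P − 36).
Solving gives Q = 166 with buyers paying $20 and sellers receiving $56 (the $36 wedge).
Quantity rises by |ΔQ| = |86 − 166| = 80.
DWL = ½ · t · |ΔQ| = ½ · 36 · 80 = $1440.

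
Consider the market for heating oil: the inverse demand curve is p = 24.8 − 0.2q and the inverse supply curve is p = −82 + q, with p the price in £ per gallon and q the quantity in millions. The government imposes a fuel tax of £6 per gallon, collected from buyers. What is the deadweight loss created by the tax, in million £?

Deadweight loss = £15 million.

Rewrite in direct form: qd = 124 − 5p and qs = p + 82.
Without the tax, 124 − 5p = p + 82 gives 6p = 42, so p* = £7 and q* = 89.
With the tax collected from buyers, demand (in seller-price terms) shifts: qd = 124 − 5(p + 6).
New equilibrium: buyers pay £8, producers receive £2, q = 84. (Wedge: pb − ps = 6.)
Quantity falls by |ΔQ| = |89 − 84| = 5.
DWL = ½ · t · |ΔQ| = ½ · 6 · 5 = £15.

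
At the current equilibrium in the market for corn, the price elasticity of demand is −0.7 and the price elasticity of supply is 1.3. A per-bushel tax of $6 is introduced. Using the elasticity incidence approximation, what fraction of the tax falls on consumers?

Incidence ratio: consumers' share ≈ εs / (εs + |εd|) = 1.3 / (1.3 + 0.7) = 0.65.
Supply is the more elastic side, so consumers bear the larger share.

Consumers' share ≈ 0.65.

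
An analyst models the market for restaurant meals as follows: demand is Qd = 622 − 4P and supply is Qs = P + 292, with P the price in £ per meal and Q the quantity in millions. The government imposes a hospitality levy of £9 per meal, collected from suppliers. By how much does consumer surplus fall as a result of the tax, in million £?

Before the tax: set 622 − 4P = P + 292 → P* = £66, Q* = 358.
With the tax collected from suppliers, supply shifts: Qs = (P − 9) + 292.
Solving gives Q = 350.8 with buyers paying £67.8 and suppliers receiving £58.8 (the £9 wedge).
ΔCS is the trapezoid between Q = 350.8 and Q = 358 of height £1.8: ½ · (358 + 350.8) · 1.8 = £637.92.

Consumer surplus falls by £637.92 million.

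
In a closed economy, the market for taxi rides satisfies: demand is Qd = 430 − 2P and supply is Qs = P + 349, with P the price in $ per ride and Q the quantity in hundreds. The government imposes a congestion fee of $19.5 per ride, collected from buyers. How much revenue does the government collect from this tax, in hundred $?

Tax revenue = $7078.5 hundred.

Before the tax: set 430 − 2P = P + 349 → P* = $27, Q* = 376.
With the tax collected from buyers, demand (in seller-price terms) shifts: Qd = 430 − 2(P + 19.5).
New equilibrium: buyers pay $33.5, suppliers receive $14, Q = 363. (Wedge: Pb − Ps = 19.5.)
Revenue = t · Q = 19.5 · 363 = $7078.5.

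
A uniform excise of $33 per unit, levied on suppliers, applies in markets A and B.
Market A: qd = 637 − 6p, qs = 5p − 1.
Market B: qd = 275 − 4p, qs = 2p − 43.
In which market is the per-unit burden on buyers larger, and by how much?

Market A: pre-tax p* = $58, q* = 289; post-tax q = 199; per-unit burden on buyers = $15.
Market B: pre-tax p* = $53, q* = 63; post-tax q = 19; per-unit burden on buyers = $11.
Difference: $15 vs $11 → market A is larger by $4.

Market A, by $4.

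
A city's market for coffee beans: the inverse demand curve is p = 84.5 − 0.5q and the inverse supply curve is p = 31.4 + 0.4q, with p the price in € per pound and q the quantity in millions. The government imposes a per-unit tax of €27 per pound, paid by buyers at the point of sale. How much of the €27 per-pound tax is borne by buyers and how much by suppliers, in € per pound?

Rewrite in direct form: qd = 169 − 2p and qs = 2.5p − 78.5.
Without the tax, 169 − 2p = 2.5p − 78.5 gives 4.5p = 247.5, so p* = €55 and q* = 59.
With the tax collected from buyers, demand (in seller-price terms) shifts: qd = 169 − 2(p + 27).
New equilibrium: buyers pay €70, suppliers receive €43, q = 29. (Wedge: pb − ps = 27.)
Burden on buyers: €15; on suppliers: €12. (They sum to €27.)
The less price-elastic side of the market bears the larger share of a per-unit tax.

Buyers bear €15 per pound; suppliers bear €12 per pound.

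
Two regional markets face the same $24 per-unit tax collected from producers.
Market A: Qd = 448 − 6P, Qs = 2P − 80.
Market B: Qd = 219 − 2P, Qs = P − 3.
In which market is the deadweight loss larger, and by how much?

Market A: pre-tax P* = $66, Q* = 52; post-tax Q = 16; deadweight loss = $432.
Market B: pre-tax P* = $74, Q* = 71; post-tax Q = 55; deadweight loss = $192.
Difference: $432 vs $192 → market A is larger by $240.

Market A, by $240.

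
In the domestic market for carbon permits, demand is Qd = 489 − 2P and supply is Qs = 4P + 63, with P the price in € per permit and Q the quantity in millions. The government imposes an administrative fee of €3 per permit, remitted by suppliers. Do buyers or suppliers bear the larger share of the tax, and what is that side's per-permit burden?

Before the tax: set 489 − 2P = 4P + 63 → P* = €71, Q* = 347.
With the tax collected from suppliers, supply shifts: Qs = 4(P − 3) + 63.
New equilibrium: buyers pay €73, suppliers receive €70, Q = 343. (Wedge: Pb − Ps = 3.)
Per-permit burden: buyers €2, suppliers €1.
Buyers take the larger share because demand is less price-elastic here (demand slope 2 vs supply slope 4).

Buyers bear the larger share: €2 per permit.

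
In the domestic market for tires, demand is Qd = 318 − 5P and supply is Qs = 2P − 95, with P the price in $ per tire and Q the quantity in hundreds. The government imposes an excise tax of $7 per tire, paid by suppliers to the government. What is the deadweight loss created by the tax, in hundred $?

Without the tax, 318 − 5P = 2P − 95 gives 7P = 413, so P* = $59 and Q* = 23.
With the tax collected from suppliers, supply shifts: Qs = 2(P − 7) − 95.
New equilibrium: consumers pay $61, suppliers receive $54, Q = 13. (Wedge: Pb − Ps = 7.)
Quantity falls by |ΔQ| = |23 − 13| = 10.
DWL = ½ · t · |ΔQ| = ½ · 7 · 10 = $35.

Deadweight loss = $35 hundred.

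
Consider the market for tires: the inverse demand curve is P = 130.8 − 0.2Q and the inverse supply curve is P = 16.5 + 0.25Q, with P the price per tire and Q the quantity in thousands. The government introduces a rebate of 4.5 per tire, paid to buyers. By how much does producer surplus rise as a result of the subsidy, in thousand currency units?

Producer surplus rises by 647.5 thousand.

Rewrite in direct form: Qd = 654 − 5P and Qs = 4P − 66.
Without the subsidy, 654 − 5P = 4P − 66 gives 9P = 720, so P* = 80 and Q* = 254.
With a per-unit subsidy paid to buyers, each effectively pays P − 4.5, so demand becomes Qd = 654 − 5(P − 4.5).
Solving gives Q = 264 with buyers paying 78 and suppliers receiving 82.5 (the 4.5 wedge).
ΔPS is the trapezoid between Q = 264 and Q = 254 of height 2.5: ½ · (254 + 264) · 2.5 = 647.5.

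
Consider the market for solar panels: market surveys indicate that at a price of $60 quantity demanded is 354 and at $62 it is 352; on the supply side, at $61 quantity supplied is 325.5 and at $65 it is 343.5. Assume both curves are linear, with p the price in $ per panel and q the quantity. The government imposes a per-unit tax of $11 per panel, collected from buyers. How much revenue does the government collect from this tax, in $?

Demand slope: (352 − 354)/(62 − 60) = -1, so qd = 414 − p.
Supply slope: (343.5 − 325.5)/(65 − 61) = 4.5, so qs = 4.5p + 51.
Without the tax, 414 − p = 4.5p + 51 gives 5.5p = 363, so p* = $66 and q* = 348.
With the tax collected from buyers, demand (in seller-price terms) shifts: qd = 414 − (p + 11).
New equilibrium: buyers pay $75, suppliers receive $64, q = 339. (Wedge: pb − ps = 11.)
Revenue = t · Q = 11 · 339 = $3729.

Tax revenue = $3729.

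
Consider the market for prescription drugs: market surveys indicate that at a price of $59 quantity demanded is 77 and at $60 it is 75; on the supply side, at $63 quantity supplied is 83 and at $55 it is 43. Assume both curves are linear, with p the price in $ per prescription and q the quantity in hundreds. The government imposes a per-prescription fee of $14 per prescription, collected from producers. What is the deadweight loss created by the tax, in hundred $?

Demand slope: (75 − 77)/(60 − 59) = -2, so qd = 195 − 2p.
Supply slope: (43 − 83)/(55 − 63) = 5, so qs = 5p − 232.
Without the tax, 195 − 2p = 5p − 232 gives 7p = 427, so p* = $61 and q* = 73.
With the tax collected from producers, supply shifts: qs = 5(p − 14) − 232.
Solving gives q = 53 with buyers paying $71 and producers receiving $57 (the $14 wedge).
Quantity falls by |ΔQ| = |73 − 53| = 20.
DWL = ½ · t · |ΔQ| = ½ · 14 · 20 = $140.

Deadweight loss = $140 hundred.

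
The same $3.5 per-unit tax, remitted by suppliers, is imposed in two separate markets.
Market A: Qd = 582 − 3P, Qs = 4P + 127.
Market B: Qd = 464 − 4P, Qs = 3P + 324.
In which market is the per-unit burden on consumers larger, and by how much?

Market A: pre-tax P* = $65, Q* = 387; post-tax Q = 381; per-unit burden on consumers = $2.
Market B: pre-tax P* = $20, Q* = 384; post-tax Q = 378; per-unit burden on consumers = $1.5.
Difference: $2 vs $1.5 → market A is larger by $0.5.

Market A, by $0.5.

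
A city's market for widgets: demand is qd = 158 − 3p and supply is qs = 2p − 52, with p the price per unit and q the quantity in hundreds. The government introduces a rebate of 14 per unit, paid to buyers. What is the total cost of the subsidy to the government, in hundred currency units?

Without the subsidy, 158 − 3p = 2p − 52 gives 5p = 210, so p* = 42 and q* = 32.
With a per-unit subsidy paid to buyers, each effectively pays p − 14, so demand becomes qd = 158 − 3(p − 14).
Solving gives q = 48.8 with buyers paying 36.4 and suppliers receiving 50.4 (the 14 wedge).
Outlay = t · Q = 14 · 48.8 = 683.2.

Government outlay = 683.2 hundred.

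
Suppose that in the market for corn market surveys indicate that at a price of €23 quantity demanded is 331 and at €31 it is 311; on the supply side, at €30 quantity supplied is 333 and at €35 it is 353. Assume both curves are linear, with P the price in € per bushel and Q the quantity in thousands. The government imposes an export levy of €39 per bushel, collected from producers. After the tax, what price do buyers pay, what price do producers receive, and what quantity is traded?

Demand slope: (311 − 331)/(31 − 23) = -2.5, so Qd = 388.5 − 2.5P.
Supply slope: (353 − 333)/(35 − 30) = 4, so Qs = 4P + 213.
Before the tax: set 388.5 − 2.5P = 4P + 213 → P* = €27, Q* = 321.
With the tax collected from producers, supply shifts: Qs = 4(P − 39) + 213.
Solving gives Q = 261 with buyers paying €51 and producers receiving €12 (the €39 wedge).
The less price-elastic side of the market bears the larger share of a per-unit tax.

Buyers pay €51; producers receive €12; quantity = 261.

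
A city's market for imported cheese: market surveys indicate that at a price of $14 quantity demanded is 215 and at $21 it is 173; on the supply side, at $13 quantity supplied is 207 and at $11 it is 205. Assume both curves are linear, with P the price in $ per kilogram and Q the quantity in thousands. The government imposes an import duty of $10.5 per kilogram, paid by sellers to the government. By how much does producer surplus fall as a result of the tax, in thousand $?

Demand slope: (173 − 215)/(21 − 14) = -6, so Qd = 299 − 6P.
Supply slope: (205 − 207)/(11 − 13) = 1, so Qs = P + 194.
Without the tax, 299 − 6P = P + 194 gives 7P = 105, so P* = $15 and Q* = 209.
With the tax collected from sellers, supply shifts: Qs = (P − 10.5) + 194.
Solving gives Q = 200 with consumers paying $16.5 and sellers receiving $6 (the $10.5 wedge).
ΔPS is the trapezoid between Q = 200 and Q = 209 of height $9: ½ · (209 + 200) · 9 = $1840.5.

Producer surplus falls by $1840.5 thousand.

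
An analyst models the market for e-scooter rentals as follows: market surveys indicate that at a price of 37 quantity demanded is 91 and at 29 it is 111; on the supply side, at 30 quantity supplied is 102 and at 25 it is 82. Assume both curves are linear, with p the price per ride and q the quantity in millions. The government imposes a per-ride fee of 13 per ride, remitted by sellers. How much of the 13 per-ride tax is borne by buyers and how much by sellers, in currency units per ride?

Buyers bear 8 per ride; sellers bear 5 per ride.

Demand slope: (111 − 91)/(29 − 37) = -2.5, so qd = 183.5 − 2.5p.
Supply slope: (82 − 102)/(25 − 30) = 4, so qs = 4p − 18.
Before the tax: set 183.5 − 2.5p = 4p − 18 → p* = 31, q* = 106.
With the tax collected from sellers, supply shifts: qs = 4(p − 13) − 18.
Solving gives q = 86 with buyers paying 39 and sellers receiving 26 (the 13 wedge).
Burden on buyers: 8; on sellers: 5. (They sum to 13.)
The less price-elastic side of the market bears the larger share of a per-unit tax.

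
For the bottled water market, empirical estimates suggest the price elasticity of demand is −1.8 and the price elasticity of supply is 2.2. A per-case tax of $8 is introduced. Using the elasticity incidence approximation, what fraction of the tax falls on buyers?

Buyers' share ≈ 0.55.

Incidence ratio: buyers' share ≈ εs / (εs + |εd|) = 2.2 / (2.2 + 1.8) = 0.55.
Supply is the more elastic side, so buyers bear the larger share.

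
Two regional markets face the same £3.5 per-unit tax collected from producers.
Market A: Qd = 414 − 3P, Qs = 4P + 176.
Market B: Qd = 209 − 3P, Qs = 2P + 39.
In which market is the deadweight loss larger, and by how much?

Market A, by £3.15.

Market A: pre-tax P* = £34, Q* = 312; post-tax Q = 306; deadweight loss = £10.5.
Market B: pre-tax P* = £34, Q* = 107; post-tax Q = 102.8; deadweight loss = £7.35.
Difference: £10.5 vs £7.35 → market A is larger by £3.15.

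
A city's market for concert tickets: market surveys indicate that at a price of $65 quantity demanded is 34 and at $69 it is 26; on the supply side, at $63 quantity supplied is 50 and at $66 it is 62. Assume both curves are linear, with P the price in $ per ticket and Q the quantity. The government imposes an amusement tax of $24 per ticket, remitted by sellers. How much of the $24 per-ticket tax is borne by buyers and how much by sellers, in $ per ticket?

Demand slope: (26 − 34)/(69 − 65) = -2, so Qd = 164 − 2P.
Supply slope: (62 − 50)/(66 − 63) = 4, so Qs = 4P − 202.
Without the tax, 164 − 2P = 4P − 202 gives 6P = 366, so P* = $61 and Q* = 42.
With the tax collected from sellers, supply shifts: Qs = 4(P − 24) − 202.
Solving gives Q = 10 with buyers paying $77 and sellers receiving $53 (the $24 wedge).
Burden on buyers: $16; on sellers: $8. (They sum to $24.)
The less price-elastic side of the market bears the larger share of a per-unit tax.

Buyers bear $16 per ticket; sellers bear $8 per ticket.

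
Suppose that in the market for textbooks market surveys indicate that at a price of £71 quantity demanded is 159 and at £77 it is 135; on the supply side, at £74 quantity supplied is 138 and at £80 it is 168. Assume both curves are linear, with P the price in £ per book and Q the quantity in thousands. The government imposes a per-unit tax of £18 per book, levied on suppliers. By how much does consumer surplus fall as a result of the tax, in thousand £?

Demand slope: (135 − 159)/(77 − 71) = -4, so Qd = 443 − 4P.
Supply slope: (168 − 138)/(80 − 74) = 5, so Qs = 5P − 232.
Before the tax: set 443 − 4P = 5P − 232 → P* = £75, Q* = 143.
With the tax collected from suppliers, supply shifts: Qs = 5(P − 18) − 232.
Solving gives Q = 103 with buyers paying £85 and suppliers receiving £67 (the £18 wedge).
ΔCS is the trapezoid between Q = 103 and Q = 143 of height £10: ½ · (143 + 103) · 10 = £1230.

Consumer surplus falls by £1230 thousand.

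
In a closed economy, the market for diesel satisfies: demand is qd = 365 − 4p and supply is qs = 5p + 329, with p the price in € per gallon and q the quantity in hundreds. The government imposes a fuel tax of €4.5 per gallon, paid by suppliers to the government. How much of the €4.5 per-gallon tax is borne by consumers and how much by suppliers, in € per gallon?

Consumers bear €2.5 per gallon; suppliers bear €2 per gallon.

Before the tax: set 365 − 4p = 5p + 329 → p* = €4, q* = 349.
With the tax collected from suppliers, supply shifts: qs = 5(p − 4.5) + 329.
New equilibrium: consumers pay €6.5, suppliers receive €2, q = 339. (Wedge: pb − ps = 4.5.)
Burden on consumers: €2.5; on suppliers: €2. (They sum to €4.5.)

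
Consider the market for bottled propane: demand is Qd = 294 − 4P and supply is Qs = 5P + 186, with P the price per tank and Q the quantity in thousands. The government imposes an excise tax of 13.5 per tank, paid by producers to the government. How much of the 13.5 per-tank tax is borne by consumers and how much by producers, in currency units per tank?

Consumers bear 7.5 per tank; producers bear 6 per tank.

Without the tax, 294 − 4P = 5P + 186 gives 9P = 108, so P* = 12 and Q* = 246.
With the tax collected from producers, supply shifts: Qs = 5(P − 13.5) + 186.
Solving gives Q = 216 with consumers paying 19.5 and producers receiving 6 (the 13.5 wedge).
Burden on consumers: 7.5; on producers: 6. (They sum to 13.5.)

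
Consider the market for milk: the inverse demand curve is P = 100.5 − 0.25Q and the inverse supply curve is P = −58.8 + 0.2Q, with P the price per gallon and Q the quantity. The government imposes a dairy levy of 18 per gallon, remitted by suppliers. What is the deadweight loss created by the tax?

Inverting to Q(P) form: Qd = 402 − 4P; Qs = 5P + 294.
Before the tax: set 402 − 4P = 5P + 294 → P* = 12, Q* = 354.
With the tax collected from suppliers, supply shifts: Qs = 5(P − 18) + 294.
Solving gives Q = 314 with consumers paying 22 and suppliers receiving 4 (the 18 wedge).
Quantity falls by |ΔQ| = |354 − 314| = 40.
DWL = ½ · t · |ΔQ| = ½ · 18 · 40 = 360.

Deadweight loss = 360.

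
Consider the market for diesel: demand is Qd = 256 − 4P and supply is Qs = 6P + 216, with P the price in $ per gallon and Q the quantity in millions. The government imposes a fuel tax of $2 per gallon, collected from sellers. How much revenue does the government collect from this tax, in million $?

Without the tax, 256 − 4P = 6P + 216 gives 10P = 40, so P* = $4 and Q* = 240.
With the tax collected from sellers, supply shifts: Qs = 6(P − 2) + 216.
New equilibrium: consumers pay $5.2, sellers receive $3.2, Q = 235.2. (Wedge: Pb − Ps = 2.)
Revenue = t · Q = 2 · 235.2 = $470.4.

Tax revenue = $470.4 million.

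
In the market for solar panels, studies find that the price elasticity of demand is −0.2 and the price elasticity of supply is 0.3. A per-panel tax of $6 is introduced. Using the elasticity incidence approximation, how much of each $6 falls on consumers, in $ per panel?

Incidence ratio: consumers' share ≈ εs / (εs + |εd|) = 0.3 / (0.3 + 0.2) = 0.6.
So consumers bear ≈ 0.6 × $6 = $3.6; producers bear $2.4.

Consumers bear ≈ $3.6 per panel.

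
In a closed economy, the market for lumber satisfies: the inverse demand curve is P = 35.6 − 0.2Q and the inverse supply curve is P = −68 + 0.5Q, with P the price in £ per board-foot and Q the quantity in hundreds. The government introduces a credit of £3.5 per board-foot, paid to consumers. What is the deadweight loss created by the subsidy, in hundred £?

Inverting to Q(P) form: Qd = 178 − 5P; Qs = 2P + 136.
Before the subsidy: set 178 − 5P = 2P + 136 → P* = £6, Q* = 148.
With a per-unit subsidy paid to consumers, each effectively pays P − 3.5, so demand becomes Qd = 178 − 5(P − 3.5).
New equilibrium: consumers pay £5, sellers receive £8.5, Q = 153. (Wedge: Pb − Ps = −3.5.)
Quantity rises by |ΔQ| = |148 − 153| = 5.
DWL = ½ · t · |ΔQ| = ½ · 3.5 · 5 = £8.75.

Deadweight loss = £8.75 hundred.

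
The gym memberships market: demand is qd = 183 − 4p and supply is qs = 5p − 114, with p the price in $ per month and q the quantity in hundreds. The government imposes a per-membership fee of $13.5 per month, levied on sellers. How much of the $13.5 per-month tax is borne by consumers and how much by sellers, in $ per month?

Without the tax, 183 − 4p = 5p − 114 gives 9p = 297, so p* = $33 and q* = 51.
With the tax collected from sellers, supply shifts: qs = 5(p − 13.5) − 114.
Solving gives q = 21 with consumers paying $40.5 and sellers receiving $27 (the $13.5 wedge).
Burden on consumers: $7.5; on sellers: $6. (They sum to $13.5.)

Consumers bear $7.5 per month; sellers bear $6 per month.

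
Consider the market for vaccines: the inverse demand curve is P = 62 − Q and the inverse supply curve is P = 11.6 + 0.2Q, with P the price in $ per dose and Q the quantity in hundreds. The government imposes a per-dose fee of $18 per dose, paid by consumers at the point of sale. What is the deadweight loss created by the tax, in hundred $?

Deadweight loss = $135 hundred.

Rewrite in direct form: Qd = 62 − P and Qs = 5P − 58.
Without the tax, 62 − P = 5P − 58 gives 6P = 120, so P* = $20 and Q* = 42.
With the tax collected from consumers, demand (in seller-price terms) shifts: Qd = 62 − (P + 18).
New equilibrium: consumers pay $35, producers receive $17, Q = 27. (Wedge: Pb − Ps = 18.)
Quantity falls by |ΔQ| = |42 − 27| = 15.
DWL = ½ · t · |ΔQ| = ½ · 18 · 15 = $135.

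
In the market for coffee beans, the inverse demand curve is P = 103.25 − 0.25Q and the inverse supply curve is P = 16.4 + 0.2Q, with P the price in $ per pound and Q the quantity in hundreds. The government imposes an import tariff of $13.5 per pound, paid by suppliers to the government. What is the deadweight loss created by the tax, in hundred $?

Deadweight loss = $202.5 hundred.

Inverting to Q(P) form: Qd = 413 − 4P; Qs = 5P − 82.
Without the tax, 413 − 4P = 5P − 82 gives 9P = 495, so P* = $55 and Q* = 193.
With the tax collected from suppliers, supply shifts: Qs = 5(P − 13.5) − 82.
New equilibrium: buyers pay $62.5, suppliers receive $49, Q = 163. (Wedge: Pb − Ps = 13.5.)
Quantity falls by |ΔQ| = |193 − 163| = 30.
DWL = ½ · t · |ΔQ| = ½ · 13.5 · 30 = $202.5.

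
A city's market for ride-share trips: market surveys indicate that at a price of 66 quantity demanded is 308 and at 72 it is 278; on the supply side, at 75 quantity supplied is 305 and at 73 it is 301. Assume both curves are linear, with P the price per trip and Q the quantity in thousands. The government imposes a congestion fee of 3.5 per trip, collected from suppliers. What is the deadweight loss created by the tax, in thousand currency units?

Demand slope: (278 − 308)/(72 − 66) = -5, so Qd = 638 − 5P.
Supply slope: (301 − 305)/(73 − 75) = 2, so Qs = 2P + 155.
Before the tax: set 638 − 5P = 2P + 155 → P* = 69, Q* = 293.
With the tax collected from suppliers, supply shifts: Qs = 2(P − 3.5) + 155.
New equilibrium: buyers pay 70, suppliers receive 66.5, Q = 288. (Wedge: Pb − Ps = 3.5.)
Quantity falls by |ΔQ| = |293 − 288| = 5.
DWL = ½ · t · |ΔQ| = ½ · 3.5 · 5 = 8.75.

Deadweight loss = 8.75 thousand.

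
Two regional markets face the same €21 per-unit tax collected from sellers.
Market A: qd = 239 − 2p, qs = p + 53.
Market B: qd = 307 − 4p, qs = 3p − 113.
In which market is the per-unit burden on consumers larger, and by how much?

Market A: pre-tax p* = €62, q* = 115; post-tax q = 101; per-unit burden on consumers = €7.
Market B: pre-tax p* = €60, q* = 67; post-tax q = 31; per-unit burden on consumers = €9.
Difference: €7 vs €9 → market B is larger by €2.

Market B, by €2.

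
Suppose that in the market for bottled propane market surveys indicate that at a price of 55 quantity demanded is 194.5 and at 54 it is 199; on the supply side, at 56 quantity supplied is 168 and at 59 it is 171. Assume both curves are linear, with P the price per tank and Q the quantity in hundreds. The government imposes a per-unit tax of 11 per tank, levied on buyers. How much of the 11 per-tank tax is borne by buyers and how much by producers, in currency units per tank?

Buyers bear 2 per tank; producers bear 9 per tank.

Demand slope: (199 − 194.5)/(54 − 55) = -4.5, so Qd = 442 − 4.5P.
Supply slope: (171 − 168)/(59 − 56) = 1, so Qs = P + 112.
Before the tax: set 442 − 4.5P = P + 112 → P* = 60, Q* = 172.
With the tax collected from buyers, demand (in seller-price terms) shifts: Qd = 442 − 4.5(P + 11).
Solving gives Q = 163 with buyers paying 62 and producers receiving 51 (the 11 wedge).
Burden on buyers: 2; on producers: 9. (They sum to 11.)
The less price-elastic side of the market bears the larger share of a per-unit tax.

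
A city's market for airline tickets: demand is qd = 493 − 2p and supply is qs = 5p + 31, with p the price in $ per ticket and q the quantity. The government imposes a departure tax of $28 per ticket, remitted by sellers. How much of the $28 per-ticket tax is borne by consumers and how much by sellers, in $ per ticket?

Consumers bear $20 per ticket; sellers bear $8 per ticket.

Before the tax: set 493 − 2p = 5p + 31 → p* = $66, q* = 361.
With the tax collected from sellers, supply shifts: qs = 5(p − 28) + 31.
Solving gives q = 321 with consumers paying $86 and sellers receiving $58 (the $28 wedge).
Burden on consumers: $20; on sellers: $8. (They sum to $28.)
The less price-elastic side of the market bears the larger share of a per-unit tax.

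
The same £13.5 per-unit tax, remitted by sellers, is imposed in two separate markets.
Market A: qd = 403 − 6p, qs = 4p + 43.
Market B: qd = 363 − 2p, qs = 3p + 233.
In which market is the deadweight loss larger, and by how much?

Market A, by £109.35.

Market A: pre-tax p* = £36, q* = 187; post-tax q = 154.6; deadweight loss = £218.7.
Market B: pre-tax p* = £26, q* = 311; post-tax q = 294.8; deadweight loss = £109.35.
Difference: £218.7 vs £109.35 → market A is larger by £109.35.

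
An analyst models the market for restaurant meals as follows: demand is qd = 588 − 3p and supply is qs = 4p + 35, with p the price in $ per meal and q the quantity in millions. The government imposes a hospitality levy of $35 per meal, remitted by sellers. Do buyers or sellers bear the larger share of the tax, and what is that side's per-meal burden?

Before the tax: set 588 − 3p = 4p + 35 → p* = $79, q* = 351.
With the tax collected from sellers, supply shifts: qs = 4(p − 35) + 35.
Solving gives q = 291 with buyers paying $99 and sellers receiving $64 (the $35 wedge).
Per-meal burden: buyers $20, sellers $15.
Buyers take the larger share because demand is less price-elastic here (demand slope 3 vs supply slope 4).
The less price-elastic side of the market bears the larger share of a per-unit tax.

Buyers bear the larger share: $20 per meal.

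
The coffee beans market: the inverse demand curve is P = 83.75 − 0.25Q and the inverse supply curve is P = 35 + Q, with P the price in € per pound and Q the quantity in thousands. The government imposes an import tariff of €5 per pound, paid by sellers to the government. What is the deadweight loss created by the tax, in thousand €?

Inverting to Q(P) form: Qd = 335 − 4P; Qs = P − 35.
Without the tax, 335 − 4P = P − 35 gives 5P = 370, so P* = €74 and Q* = 39.
With the tax collected from sellers, supply shifts: Qs = (P − 5) − 35.
New equilibrium: consumers pay €75, sellers receive €70, Q = 35. (Wedge: Pb − Ps = 5.)
Quantity falls by |ΔQ| = |39 − 35| = 4.
DWL = ½ · t · |ΔQ| = ½ · 5 · 4 = €10.

Deadweight loss = €10 thousand.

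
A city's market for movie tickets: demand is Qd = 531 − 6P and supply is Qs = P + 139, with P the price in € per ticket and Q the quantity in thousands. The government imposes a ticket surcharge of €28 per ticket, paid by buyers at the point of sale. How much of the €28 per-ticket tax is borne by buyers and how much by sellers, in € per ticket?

Before the tax: set 531 − 6P = P + 139 → P* = €56, Q* = 195.
With the tax collected from buyers, demand (in seller-price terms) shifts: Qd = 531 − 6(P + 28).
New equilibrium: buyers pay €60, sellers receive €32, Q = 171. (Wedge: Pb − Ps = 28.)
Burden on buyers: €4; on sellers: €24. (They sum to €28.)

Buyers bear €4 per ticket; sellers bear €24 per ticket.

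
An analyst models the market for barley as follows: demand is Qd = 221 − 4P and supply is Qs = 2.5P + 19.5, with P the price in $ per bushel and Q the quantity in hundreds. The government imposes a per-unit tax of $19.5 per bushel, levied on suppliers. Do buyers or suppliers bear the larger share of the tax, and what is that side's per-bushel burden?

Before the tax: set 221 − 4P = 2.5P + 19.5 → P* = $31, Q* = 97.
With the tax collected from suppliers, supply shifts: Qs = 2.5(P − 19.5) + 19.5.
New equilibrium: buyers pay $38.5, suppliers receive $19, Q = 67. (Wedge: Pb − Ps = 19.5.)
Per-bushel burden: buyers $7.5, suppliers $12.
Suppliers take the larger share because supply is less price-elastic here (demand slope 4 vs supply slope 2.5).
The less price-elastic side of the market bears the larger share of a per-unit tax.

Suppliers bear the larger share: $12 per bushel.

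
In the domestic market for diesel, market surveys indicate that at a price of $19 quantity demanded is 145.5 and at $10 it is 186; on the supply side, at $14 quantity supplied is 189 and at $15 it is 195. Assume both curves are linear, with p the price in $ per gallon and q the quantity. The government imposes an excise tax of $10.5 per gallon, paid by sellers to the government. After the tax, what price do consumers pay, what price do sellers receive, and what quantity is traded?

Demand slope: (186 − 145.5)/(10 − 19) = -4.5, so qd = 231 − 4.5p.
Supply slope: (195 − 189)/(15 − 14) = 6, so qs = 6p + 105.
Without the tax, 231 − 4.5p = 6p + 105 gives 10.5p = 126, so p* = $12 and q* = 177.
With the tax collected from sellers, supply shifts: qs = 6(p − 10.5) + 105.
Solving gives q = 150 with consumers paying $18 and sellers receiving $7.5 (the $10.5 wedge).

Consumers pay $18; sellers receive $7.5; quantity = 150.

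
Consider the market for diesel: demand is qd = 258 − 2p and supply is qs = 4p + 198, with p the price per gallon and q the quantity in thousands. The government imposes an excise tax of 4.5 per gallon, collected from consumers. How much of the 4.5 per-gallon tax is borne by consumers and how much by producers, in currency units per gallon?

Without the tax, 258 − 2p = 4p + 198 gives 6p = 60, so p* = 10 and q* = 238.
With the tax collected from consumers, demand (in seller-price terms) shifts: qd = 258 − 2(p + 4.5).
Solving gives q = 232 with consumers paying 13 and producers receiving 8.5 (the 4.5 wedge).
Burden on consumers: 3; on producers: 1.5. (They sum to 4.5.)

Consumers bear 3 per gallon; producers bear 1.5 per gallon.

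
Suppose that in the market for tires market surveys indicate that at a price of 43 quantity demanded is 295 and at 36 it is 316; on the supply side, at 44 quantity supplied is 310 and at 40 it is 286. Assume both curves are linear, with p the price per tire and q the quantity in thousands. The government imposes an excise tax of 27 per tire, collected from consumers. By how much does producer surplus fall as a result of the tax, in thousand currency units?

Demand slope: (316 − 295)/(36 − 43) = -3, so qd = 424 − 3p.
Supply slope: (286 − 310)/(40 − 44) = 6, so qs = 6p + 46.
Before the tax: set 424 − 3p = 6p + 46 → p* = 42, q* = 298.
With the tax collected from consumers, demand (in seller-price terms) shifts: qd = 424 − 3(p + 27).
New equilibrium: consumers pay 60, producers receive 33, q = 244. (Wedge: pb − ps = 27.)
ΔPS is the trapezoid between Q = 244 and Q = 298 of height 9: ½ · (298 + 244) · 9 = 2439.

Producer surplus falls by 2439 thousand.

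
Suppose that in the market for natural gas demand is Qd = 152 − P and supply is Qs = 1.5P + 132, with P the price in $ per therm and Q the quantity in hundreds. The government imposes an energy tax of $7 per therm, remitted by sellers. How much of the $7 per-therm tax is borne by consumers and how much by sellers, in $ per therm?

Without the tax, 152 − P = 1.5P + 132 gives 2.5P = 20, so P* = $8 and Q* = 144.
With the tax collected from sellers, supply shifts: Qs = 1.5(P − 7) + 132.
Solving gives Q = 139.8 with consumers paying $12.2 and sellers receiving $5.2 (the $7 wedge).
Burden on consumers: $4.2; on sellers: $2.8. (They sum to $7.)
The less price-elastic side of the market bears the larger share of a per-unit tax.

Consumers bear $4.2 per therm; sellers bear $2.8 per therm.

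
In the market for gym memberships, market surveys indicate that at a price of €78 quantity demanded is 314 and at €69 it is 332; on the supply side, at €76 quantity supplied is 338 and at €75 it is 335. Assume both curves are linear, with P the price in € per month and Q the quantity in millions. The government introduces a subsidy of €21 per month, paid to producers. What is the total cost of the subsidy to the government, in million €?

Government outlay = €7375.2 million.

Demand slope: (332 − 314)/(69 − 78) = -2, so Qd = 470 − 2P.
Supply slope: (335 − 338)/(75 − 76) = 3, so Qs = 3P + 110.
Without the subsidy, 470 − 2P = 3P + 110 gives 5P = 360, so P* = €72 and Q* = 326.
With a per-unit subsidy paid to producers, each receives P + 21 per unit sold, so supply becomes Qs = 3(P + 21) + 110.
New equilibrium: buyers pay €59.4, producers receive €80.4, Q = 351.2. (Wedge: Pb − Ps = −21.)
Outlay = t · Q = 21 · 351.2 = €7375.2.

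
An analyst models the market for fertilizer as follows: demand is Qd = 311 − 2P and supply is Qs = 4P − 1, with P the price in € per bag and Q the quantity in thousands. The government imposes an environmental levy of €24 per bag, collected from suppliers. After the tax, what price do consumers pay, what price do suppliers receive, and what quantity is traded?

Before the tax: set 311 − 2P = 4P − 1 → P* = €52, Q* = 207.
With the tax collected from suppliers, supply shifts: Qs = 4(P − 24) − 1.
New equilibrium: consumers pay €68, suppliers receive €44, Q = 175. (Wedge: Pb − Ps = 24.)
The less price-elastic side of the market bears the larger share of a per-unit tax.

Consumers pay €68; suppliers receive €44; quantity = 175.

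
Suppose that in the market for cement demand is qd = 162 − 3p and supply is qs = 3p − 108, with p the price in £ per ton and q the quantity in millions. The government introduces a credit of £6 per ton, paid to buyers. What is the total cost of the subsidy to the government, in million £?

Government outlay = £216 million.

Without the subsidy, 162 − 3p = 3p − 108 gives 6p = 270, so p* = £45 and q* = 27.
With a per-unit subsidy paid to buyers, each effectively pays p − 6, so demand becomes qd = 162 − 3(p − 6).
New equilibrium: buyers pay £42, suppliers receive £48, q = 36. (Wedge: pb − ps = −6.)
Outlay = t · Q = 6 · 36 = £216.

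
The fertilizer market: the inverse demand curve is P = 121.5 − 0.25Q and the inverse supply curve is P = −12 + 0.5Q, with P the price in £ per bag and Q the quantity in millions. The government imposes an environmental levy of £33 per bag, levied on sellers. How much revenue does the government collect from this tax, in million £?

Inverting to Q(P) form: Qd = 486 − 4P; Qs = 2P + 24.
Without the tax, 486 − 4P = 2P + 24 gives 6P = 462, so P* = £77 and Q* = 178.
With the tax collected from sellers, supply shifts: Qs = 2(P − 33) + 24.
New equilibrium: buyers pay £88, sellers receive £55, Q = 134. (Wedge: Pb − Ps = 33.)
Revenue = t · Q = 33 · 134 = £4422.

Tax revenue = £4422 million.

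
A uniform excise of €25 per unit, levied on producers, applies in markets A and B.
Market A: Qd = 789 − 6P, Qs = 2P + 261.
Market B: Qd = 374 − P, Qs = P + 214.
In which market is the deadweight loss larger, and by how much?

Market A, by €312.5.

Market A: pre-tax P* = €66, Q* = 393; post-tax Q = 355.5; deadweight loss = €468.75.
Market B: pre-tax P* = €80, Q* = 294; post-tax Q = 281.5; deadweight loss = €156.25.
Difference: €468.75 vs €156.25 → market A is larger by €312.5.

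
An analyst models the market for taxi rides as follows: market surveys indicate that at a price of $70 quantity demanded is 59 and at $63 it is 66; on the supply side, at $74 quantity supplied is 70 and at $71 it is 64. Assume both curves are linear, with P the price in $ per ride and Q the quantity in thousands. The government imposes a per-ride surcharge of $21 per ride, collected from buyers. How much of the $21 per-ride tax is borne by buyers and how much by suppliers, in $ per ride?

Demand slope: (66 − 59)/(63 − 70) = -1, so Qd = 129 − P.
Supply slope: (64 − 70)/(71 − 74) = 2, so Qs = 2P − 78.
Before the tax: set 129 − P = 2P − 78 → P* = $69, Q* = 60.
With the tax collected from buyers, demand (in seller-price terms) shifts: Qd = 129 − (P + 21).
New equilibrium: buyers pay $83, suppliers receive $62, Q = 46. (Wedge: Pb − Ps = 21.)
Burden on buyers: $14; on suppliers: $7. (They sum to $21.)
The less price-elastic side of the market bears the larger share of a per-unit tax.

Buyers bear $14 per ride; suppliers bear $7 per ride.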